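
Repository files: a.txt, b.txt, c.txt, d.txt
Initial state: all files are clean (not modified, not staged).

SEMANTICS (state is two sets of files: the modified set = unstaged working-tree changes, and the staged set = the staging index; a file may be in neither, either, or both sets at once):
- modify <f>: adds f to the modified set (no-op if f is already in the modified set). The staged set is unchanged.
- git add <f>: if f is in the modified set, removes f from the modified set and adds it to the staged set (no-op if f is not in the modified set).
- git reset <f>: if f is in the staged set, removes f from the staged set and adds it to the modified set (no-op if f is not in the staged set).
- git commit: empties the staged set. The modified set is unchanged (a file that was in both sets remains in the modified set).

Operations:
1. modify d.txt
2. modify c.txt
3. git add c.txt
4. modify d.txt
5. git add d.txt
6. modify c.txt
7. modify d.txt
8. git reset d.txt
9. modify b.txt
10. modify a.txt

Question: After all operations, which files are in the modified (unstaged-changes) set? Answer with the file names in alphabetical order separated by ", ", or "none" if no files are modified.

After op 1 (modify d.txt): modified={d.txt} staged={none}
After op 2 (modify c.txt): modified={c.txt, d.txt} staged={none}
After op 3 (git add c.txt): modified={d.txt} staged={c.txt}
After op 4 (modify d.txt): modified={d.txt} staged={c.txt}
After op 5 (git add d.txt): modified={none} staged={c.txt, d.txt}
After op 6 (modify c.txt): modified={c.txt} staged={c.txt, d.txt}
After op 7 (modify d.txt): modified={c.txt, d.txt} staged={c.txt, d.txt}
After op 8 (git reset d.txt): modified={c.txt, d.txt} staged={c.txt}
After op 9 (modify b.txt): modified={b.txt, c.txt, d.txt} staged={c.txt}
After op 10 (modify a.txt): modified={a.txt, b.txt, c.txt, d.txt} staged={c.txt}

Answer: a.txt, b.txt, c.txt, d.txt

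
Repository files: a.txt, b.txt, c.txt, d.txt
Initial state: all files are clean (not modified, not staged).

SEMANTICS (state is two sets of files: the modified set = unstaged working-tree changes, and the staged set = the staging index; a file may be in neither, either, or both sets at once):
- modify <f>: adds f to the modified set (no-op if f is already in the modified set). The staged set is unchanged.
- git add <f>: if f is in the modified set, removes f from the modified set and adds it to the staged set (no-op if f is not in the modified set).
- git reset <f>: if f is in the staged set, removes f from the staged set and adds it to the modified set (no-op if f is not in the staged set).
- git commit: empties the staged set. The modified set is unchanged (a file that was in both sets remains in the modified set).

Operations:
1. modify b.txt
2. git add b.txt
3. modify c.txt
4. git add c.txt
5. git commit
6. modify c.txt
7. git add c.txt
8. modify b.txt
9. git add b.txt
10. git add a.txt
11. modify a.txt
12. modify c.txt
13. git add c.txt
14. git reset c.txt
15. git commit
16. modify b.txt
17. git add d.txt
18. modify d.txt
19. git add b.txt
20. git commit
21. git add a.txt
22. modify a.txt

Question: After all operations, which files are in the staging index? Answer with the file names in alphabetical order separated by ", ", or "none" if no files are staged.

Answer: a.txt

Derivation:
After op 1 (modify b.txt): modified={b.txt} staged={none}
After op 2 (git add b.txt): modified={none} staged={b.txt}
After op 3 (modify c.txt): modified={c.txt} staged={b.txt}
After op 4 (git add c.txt): modified={none} staged={b.txt, c.txt}
After op 5 (git commit): modified={none} staged={none}
After op 6 (modify c.txt): modified={c.txt} staged={none}
After op 7 (git add c.txt): modified={none} staged={c.txt}
After op 8 (modify b.txt): modified={b.txt} staged={c.txt}
After op 9 (git add b.txt): modified={none} staged={b.txt, c.txt}
After op 10 (git add a.txt): modified={none} staged={b.txt, c.txt}
After op 11 (modify a.txt): modified={a.txt} staged={b.txt, c.txt}
After op 12 (modify c.txt): modified={a.txt, c.txt} staged={b.txt, c.txt}
After op 13 (git add c.txt): modified={a.txt} staged={b.txt, c.txt}
After op 14 (git reset c.txt): modified={a.txt, c.txt} staged={b.txt}
After op 15 (git commit): modified={a.txt, c.txt} staged={none}
After op 16 (modify b.txt): modified={a.txt, b.txt, c.txt} staged={none}
After op 17 (git add d.txt): modified={a.txt, b.txt, c.txt} staged={none}
After op 18 (modify d.txt): modified={a.txt, b.txt, c.txt, d.txt} staged={none}
After op 19 (git add b.txt): modified={a.txt, c.txt, d.txt} staged={b.txt}
After op 20 (git commit): modified={a.txt, c.txt, d.txt} staged={none}
After op 21 (git add a.txt): modified={c.txt, d.txt} staged={a.txt}
After op 22 (modify a.txt): modified={a.txt, c.txt, d.txt} staged={a.txt}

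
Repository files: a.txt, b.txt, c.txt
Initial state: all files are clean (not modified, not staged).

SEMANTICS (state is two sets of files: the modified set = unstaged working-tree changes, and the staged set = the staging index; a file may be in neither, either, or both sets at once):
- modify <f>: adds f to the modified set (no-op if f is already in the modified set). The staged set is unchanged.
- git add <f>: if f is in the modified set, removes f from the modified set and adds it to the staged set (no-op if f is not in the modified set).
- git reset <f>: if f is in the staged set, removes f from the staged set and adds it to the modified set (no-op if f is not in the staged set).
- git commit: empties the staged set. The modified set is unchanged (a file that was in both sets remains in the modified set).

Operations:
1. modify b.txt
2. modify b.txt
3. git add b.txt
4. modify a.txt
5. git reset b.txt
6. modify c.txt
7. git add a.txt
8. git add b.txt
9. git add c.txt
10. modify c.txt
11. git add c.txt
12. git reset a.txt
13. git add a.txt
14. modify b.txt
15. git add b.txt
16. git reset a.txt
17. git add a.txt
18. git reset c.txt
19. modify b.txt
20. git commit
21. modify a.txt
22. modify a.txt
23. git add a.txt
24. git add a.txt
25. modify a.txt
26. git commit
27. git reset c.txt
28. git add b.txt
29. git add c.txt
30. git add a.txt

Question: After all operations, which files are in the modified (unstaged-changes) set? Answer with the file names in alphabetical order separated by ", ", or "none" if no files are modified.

Answer: none

Derivation:
After op 1 (modify b.txt): modified={b.txt} staged={none}
After op 2 (modify b.txt): modified={b.txt} staged={none}
After op 3 (git add b.txt): modified={none} staged={b.txt}
After op 4 (modify a.txt): modified={a.txt} staged={b.txt}
After op 5 (git reset b.txt): modified={a.txt, b.txt} staged={none}
After op 6 (modify c.txt): modified={a.txt, b.txt, c.txt} staged={none}
After op 7 (git add a.txt): modified={b.txt, c.txt} staged={a.txt}
After op 8 (git add b.txt): modified={c.txt} staged={a.txt, b.txt}
After op 9 (git add c.txt): modified={none} staged={a.txt, b.txt, c.txt}
After op 10 (modify c.txt): modified={c.txt} staged={a.txt, b.txt, c.txt}
After op 11 (git add c.txt): modified={none} staged={a.txt, b.txt, c.txt}
After op 12 (git reset a.txt): modified={a.txt} staged={b.txt, c.txt}
After op 13 (git add a.txt): modified={none} staged={a.txt, b.txt, c.txt}
After op 14 (modify b.txt): modified={b.txt} staged={a.txt, b.txt, c.txt}
After op 15 (git add b.txt): modified={none} staged={a.txt, b.txt, c.txt}
After op 16 (git reset a.txt): modified={a.txt} staged={b.txt, c.txt}
After op 17 (git add a.txt): modified={none} staged={a.txt, b.txt, c.txt}
After op 18 (git reset c.txt): modified={c.txt} staged={a.txt, b.txt}
After op 19 (modify b.txt): modified={b.txt, c.txt} staged={a.txt, b.txt}
After op 20 (git commit): modified={b.txt, c.txt} staged={none}
After op 21 (modify a.txt): modified={a.txt, b.txt, c.txt} staged={none}
After op 22 (modify a.txt): modified={a.txt, b.txt, c.txt} staged={none}
After op 23 (git add a.txt): modified={b.txt, c.txt} staged={a.txt}
After op 24 (git add a.txt): modified={b.txt, c.txt} staged={a.txt}
After op 25 (modify a.txt): modified={a.txt, b.txt, c.txt} staged={a.txt}
After op 26 (git commit): modified={a.txt, b.txt, c.txt} staged={none}
After op 27 (git reset c.txt): modified={a.txt, b.txt, c.txt} staged={none}
After op 28 (git add b.txt): modified={a.txt, c.txt} staged={b.txt}
After op 29 (git add c.txt): modified={a.txt} staged={b.txt, c.txt}
After op 30 (git add a.txt): modified={none} staged={a.txt, b.txt, c.txt}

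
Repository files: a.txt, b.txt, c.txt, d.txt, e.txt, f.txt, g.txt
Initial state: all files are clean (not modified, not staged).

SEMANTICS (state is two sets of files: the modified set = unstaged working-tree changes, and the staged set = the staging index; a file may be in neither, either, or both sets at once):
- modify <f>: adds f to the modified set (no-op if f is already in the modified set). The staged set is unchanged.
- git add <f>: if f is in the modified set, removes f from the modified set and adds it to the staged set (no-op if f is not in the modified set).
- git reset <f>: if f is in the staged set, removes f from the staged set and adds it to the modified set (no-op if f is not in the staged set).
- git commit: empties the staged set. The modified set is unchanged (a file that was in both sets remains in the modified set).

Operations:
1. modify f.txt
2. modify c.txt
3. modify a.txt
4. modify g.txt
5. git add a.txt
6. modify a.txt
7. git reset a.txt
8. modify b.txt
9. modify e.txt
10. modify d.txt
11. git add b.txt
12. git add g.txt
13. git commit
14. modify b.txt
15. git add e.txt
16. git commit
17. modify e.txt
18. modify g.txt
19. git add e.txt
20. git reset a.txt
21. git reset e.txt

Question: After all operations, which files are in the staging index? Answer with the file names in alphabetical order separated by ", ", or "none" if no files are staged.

After op 1 (modify f.txt): modified={f.txt} staged={none}
After op 2 (modify c.txt): modified={c.txt, f.txt} staged={none}
After op 3 (modify a.txt): modified={a.txt, c.txt, f.txt} staged={none}
After op 4 (modify g.txt): modified={a.txt, c.txt, f.txt, g.txt} staged={none}
After op 5 (git add a.txt): modified={c.txt, f.txt, g.txt} staged={a.txt}
After op 6 (modify a.txt): modified={a.txt, c.txt, f.txt, g.txt} staged={a.txt}
After op 7 (git reset a.txt): modified={a.txt, c.txt, f.txt, g.txt} staged={none}
After op 8 (modify b.txt): modified={a.txt, b.txt, c.txt, f.txt, g.txt} staged={none}
After op 9 (modify e.txt): modified={a.txt, b.txt, c.txt, e.txt, f.txt, g.txt} staged={none}
After op 10 (modify d.txt): modified={a.txt, b.txt, c.txt, d.txt, e.txt, f.txt, g.txt} staged={none}
After op 11 (git add b.txt): modified={a.txt, c.txt, d.txt, e.txt, f.txt, g.txt} staged={b.txt}
After op 12 (git add g.txt): modified={a.txt, c.txt, d.txt, e.txt, f.txt} staged={b.txt, g.txt}
After op 13 (git commit): modified={a.txt, c.txt, d.txt, e.txt, f.txt} staged={none}
After op 14 (modify b.txt): modified={a.txt, b.txt, c.txt, d.txt, e.txt, f.txt} staged={none}
After op 15 (git add e.txt): modified={a.txt, b.txt, c.txt, d.txt, f.txt} staged={e.txt}
After op 16 (git commit): modified={a.txt, b.txt, c.txt, d.txt, f.txt} staged={none}
After op 17 (modify e.txt): modified={a.txt, b.txt, c.txt, d.txt, e.txt, f.txt} staged={none}
After op 18 (modify g.txt): modified={a.txt, b.txt, c.txt, d.txt, e.txt, f.txt, g.txt} staged={none}
After op 19 (git add e.txt): modified={a.txt, b.txt, c.txt, d.txt, f.txt, g.txt} staged={e.txt}
After op 20 (git reset a.txt): modified={a.txt, b.txt, c.txt, d.txt, f.txt, g.txt} staged={e.txt}
After op 21 (git reset e.txt): modified={a.txt, b.txt, c.txt, d.txt, e.txt, f.txt, g.txt} staged={none}

Answer: none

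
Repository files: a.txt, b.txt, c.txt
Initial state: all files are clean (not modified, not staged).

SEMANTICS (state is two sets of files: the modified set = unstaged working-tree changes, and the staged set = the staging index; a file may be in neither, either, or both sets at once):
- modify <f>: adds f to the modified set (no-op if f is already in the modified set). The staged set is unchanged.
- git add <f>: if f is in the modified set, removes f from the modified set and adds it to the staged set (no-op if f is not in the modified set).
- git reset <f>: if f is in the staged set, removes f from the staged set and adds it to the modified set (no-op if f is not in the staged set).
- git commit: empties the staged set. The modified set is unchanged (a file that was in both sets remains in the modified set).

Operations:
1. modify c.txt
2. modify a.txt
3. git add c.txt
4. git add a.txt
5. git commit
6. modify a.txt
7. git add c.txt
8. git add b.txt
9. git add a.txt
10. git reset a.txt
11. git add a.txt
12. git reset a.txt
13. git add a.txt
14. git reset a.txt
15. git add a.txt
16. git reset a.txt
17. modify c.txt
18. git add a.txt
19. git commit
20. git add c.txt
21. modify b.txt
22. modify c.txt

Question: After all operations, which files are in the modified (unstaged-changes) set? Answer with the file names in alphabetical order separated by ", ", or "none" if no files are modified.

After op 1 (modify c.txt): modified={c.txt} staged={none}
After op 2 (modify a.txt): modified={a.txt, c.txt} staged={none}
After op 3 (git add c.txt): modified={a.txt} staged={c.txt}
After op 4 (git add a.txt): modified={none} staged={a.txt, c.txt}
After op 5 (git commit): modified={none} staged={none}
After op 6 (modify a.txt): modified={a.txt} staged={none}
After op 7 (git add c.txt): modified={a.txt} staged={none}
After op 8 (git add b.txt): modified={a.txt} staged={none}
After op 9 (git add a.txt): modified={none} staged={a.txt}
After op 10 (git reset a.txt): modified={a.txt} staged={none}
After op 11 (git add a.txt): modified={none} staged={a.txt}
After op 12 (git reset a.txt): modified={a.txt} staged={none}
After op 13 (git add a.txt): modified={none} staged={a.txt}
After op 14 (git reset a.txt): modified={a.txt} staged={none}
After op 15 (git add a.txt): modified={none} staged={a.txt}
After op 16 (git reset a.txt): modified={a.txt} staged={none}
After op 17 (modify c.txt): modified={a.txt, c.txt} staged={none}
After op 18 (git add a.txt): modified={c.txt} staged={a.txt}
After op 19 (git commit): modified={c.txt} staged={none}
After op 20 (git add c.txt): modified={none} staged={c.txt}
After op 21 (modify b.txt): modified={b.txt} staged={c.txt}
After op 22 (modify c.txt): modified={b.txt, c.txt} staged={c.txt}

Answer: b.txt, c.txt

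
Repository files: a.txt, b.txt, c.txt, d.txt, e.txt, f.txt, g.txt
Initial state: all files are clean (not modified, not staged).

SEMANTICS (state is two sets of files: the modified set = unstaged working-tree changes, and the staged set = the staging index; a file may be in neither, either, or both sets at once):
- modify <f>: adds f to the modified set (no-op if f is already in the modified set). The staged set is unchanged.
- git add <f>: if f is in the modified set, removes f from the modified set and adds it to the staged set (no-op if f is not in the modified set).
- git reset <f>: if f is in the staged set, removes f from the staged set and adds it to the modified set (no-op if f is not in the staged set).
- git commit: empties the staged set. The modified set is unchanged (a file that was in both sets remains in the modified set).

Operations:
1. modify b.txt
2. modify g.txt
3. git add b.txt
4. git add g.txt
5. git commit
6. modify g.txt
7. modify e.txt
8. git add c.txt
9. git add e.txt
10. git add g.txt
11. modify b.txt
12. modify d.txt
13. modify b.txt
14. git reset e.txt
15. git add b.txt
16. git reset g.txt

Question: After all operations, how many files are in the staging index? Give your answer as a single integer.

Answer: 1

Derivation:
After op 1 (modify b.txt): modified={b.txt} staged={none}
After op 2 (modify g.txt): modified={b.txt, g.txt} staged={none}
After op 3 (git add b.txt): modified={g.txt} staged={b.txt}
After op 4 (git add g.txt): modified={none} staged={b.txt, g.txt}
After op 5 (git commit): modified={none} staged={none}
After op 6 (modify g.txt): modified={g.txt} staged={none}
After op 7 (modify e.txt): modified={e.txt, g.txt} staged={none}
After op 8 (git add c.txt): modified={e.txt, g.txt} staged={none}
After op 9 (git add e.txt): modified={g.txt} staged={e.txt}
After op 10 (git add g.txt): modified={none} staged={e.txt, g.txt}
After op 11 (modify b.txt): modified={b.txt} staged={e.txt, g.txt}
After op 12 (modify d.txt): modified={b.txt, d.txt} staged={e.txt, g.txt}
After op 13 (modify b.txt): modified={b.txt, d.txt} staged={e.txt, g.txt}
After op 14 (git reset e.txt): modified={b.txt, d.txt, e.txt} staged={g.txt}
After op 15 (git add b.txt): modified={d.txt, e.txt} staged={b.txt, g.txt}
After op 16 (git reset g.txt): modified={d.txt, e.txt, g.txt} staged={b.txt}
Final staged set: {b.txt} -> count=1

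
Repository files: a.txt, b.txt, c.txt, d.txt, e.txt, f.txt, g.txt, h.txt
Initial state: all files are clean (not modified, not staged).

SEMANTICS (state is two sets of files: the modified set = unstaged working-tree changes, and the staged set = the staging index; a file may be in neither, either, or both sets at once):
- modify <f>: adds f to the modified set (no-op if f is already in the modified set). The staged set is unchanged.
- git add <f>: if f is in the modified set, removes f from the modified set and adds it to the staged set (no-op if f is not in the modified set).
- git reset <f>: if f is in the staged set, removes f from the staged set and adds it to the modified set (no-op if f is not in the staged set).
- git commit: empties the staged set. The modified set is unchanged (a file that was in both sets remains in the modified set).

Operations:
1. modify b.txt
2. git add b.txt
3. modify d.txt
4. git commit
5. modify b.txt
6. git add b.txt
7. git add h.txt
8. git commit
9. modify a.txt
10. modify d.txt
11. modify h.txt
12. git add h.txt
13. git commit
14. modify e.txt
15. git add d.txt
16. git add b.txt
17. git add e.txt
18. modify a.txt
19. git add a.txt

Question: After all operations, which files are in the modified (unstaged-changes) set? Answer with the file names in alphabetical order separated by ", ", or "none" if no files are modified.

Answer: none

Derivation:
After op 1 (modify b.txt): modified={b.txt} staged={none}
After op 2 (git add b.txt): modified={none} staged={b.txt}
After op 3 (modify d.txt): modified={d.txt} staged={b.txt}
After op 4 (git commit): modified={d.txt} staged={none}
After op 5 (modify b.txt): modified={b.txt, d.txt} staged={none}
After op 6 (git add b.txt): modified={d.txt} staged={b.txt}
After op 7 (git add h.txt): modified={d.txt} staged={b.txt}
After op 8 (git commit): modified={d.txt} staged={none}
After op 9 (modify a.txt): modified={a.txt, d.txt} staged={none}
After op 10 (modify d.txt): modified={a.txt, d.txt} staged={none}
After op 11 (modify h.txt): modified={a.txt, d.txt, h.txt} staged={none}
After op 12 (git add h.txt): modified={a.txt, d.txt} staged={h.txt}
After op 13 (git commit): modified={a.txt, d.txt} staged={none}
After op 14 (modify e.txt): modified={a.txt, d.txt, e.txt} staged={none}
After op 15 (git add d.txt): modified={a.txt, e.txt} staged={d.txt}
After op 16 (git add b.txt): modified={a.txt, e.txt} staged={d.txt}
After op 17 (git add e.txt): modified={a.txt} staged={d.txt, e.txt}
After op 18 (modify a.txt): modified={a.txt} staged={d.txt, e.txt}
After op 19 (git add a.txt): modified={none} staged={a.txt, d.txt, e.txt}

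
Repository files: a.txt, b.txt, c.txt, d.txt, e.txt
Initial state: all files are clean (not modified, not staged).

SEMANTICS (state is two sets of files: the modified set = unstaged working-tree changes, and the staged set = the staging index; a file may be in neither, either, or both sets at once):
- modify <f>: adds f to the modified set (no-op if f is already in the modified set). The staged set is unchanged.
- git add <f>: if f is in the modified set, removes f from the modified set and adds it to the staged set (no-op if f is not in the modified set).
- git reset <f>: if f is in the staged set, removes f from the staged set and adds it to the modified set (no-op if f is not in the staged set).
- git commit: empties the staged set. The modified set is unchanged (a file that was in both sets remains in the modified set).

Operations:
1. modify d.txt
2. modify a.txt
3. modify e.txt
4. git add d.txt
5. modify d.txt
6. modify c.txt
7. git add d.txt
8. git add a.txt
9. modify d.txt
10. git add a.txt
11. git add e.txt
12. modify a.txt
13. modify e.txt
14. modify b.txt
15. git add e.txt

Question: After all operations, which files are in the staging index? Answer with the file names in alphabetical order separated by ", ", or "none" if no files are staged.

Answer: a.txt, d.txt, e.txt

Derivation:
After op 1 (modify d.txt): modified={d.txt} staged={none}
After op 2 (modify a.txt): modified={a.txt, d.txt} staged={none}
After op 3 (modify e.txt): modified={a.txt, d.txt, e.txt} staged={none}
After op 4 (git add d.txt): modified={a.txt, e.txt} staged={d.txt}
After op 5 (modify d.txt): modified={a.txt, d.txt, e.txt} staged={d.txt}
After op 6 (modify c.txt): modified={a.txt, c.txt, d.txt, e.txt} staged={d.txt}
After op 7 (git add d.txt): modified={a.txt, c.txt, e.txt} staged={d.txt}
After op 8 (git add a.txt): modified={c.txt, e.txt} staged={a.txt, d.txt}
After op 9 (modify d.txt): modified={c.txt, d.txt, e.txt} staged={a.txt, d.txt}
After op 10 (git add a.txt): modified={c.txt, d.txt, e.txt} staged={a.txt, d.txt}
After op 11 (git add e.txt): modified={c.txt, d.txt} staged={a.txt, d.txt, e.txt}
After op 12 (modify a.txt): modified={a.txt, c.txt, d.txt} staged={a.txt, d.txt, e.txt}
After op 13 (modify e.txt): modified={a.txt, c.txt, d.txt, e.txt} staged={a.txt, d.txt, e.txt}
After op 14 (modify b.txt): modified={a.txt, b.txt, c.txt, d.txt, e.txt} staged={a.txt, d.txt, e.txt}
After op 15 (git add e.txt): modified={a.txt, b.txt, c.txt, d.txt} staged={a.txt, d.txt, e.txt}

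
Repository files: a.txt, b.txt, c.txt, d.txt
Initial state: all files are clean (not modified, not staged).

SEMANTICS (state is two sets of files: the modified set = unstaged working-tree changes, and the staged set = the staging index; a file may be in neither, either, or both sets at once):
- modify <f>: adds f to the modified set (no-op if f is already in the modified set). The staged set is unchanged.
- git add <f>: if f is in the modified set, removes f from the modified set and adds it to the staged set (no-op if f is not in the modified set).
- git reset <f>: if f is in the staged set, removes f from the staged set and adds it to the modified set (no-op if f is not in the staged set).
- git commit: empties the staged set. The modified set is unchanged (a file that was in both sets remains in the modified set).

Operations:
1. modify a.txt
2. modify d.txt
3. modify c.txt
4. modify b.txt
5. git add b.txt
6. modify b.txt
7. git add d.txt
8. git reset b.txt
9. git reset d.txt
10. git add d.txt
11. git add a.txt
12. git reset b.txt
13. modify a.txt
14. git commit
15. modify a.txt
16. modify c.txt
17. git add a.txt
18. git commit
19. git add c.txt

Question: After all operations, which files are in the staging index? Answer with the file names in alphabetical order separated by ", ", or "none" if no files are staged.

Answer: c.txt

Derivation:
After op 1 (modify a.txt): modified={a.txt} staged={none}
After op 2 (modify d.txt): modified={a.txt, d.txt} staged={none}
After op 3 (modify c.txt): modified={a.txt, c.txt, d.txt} staged={none}
After op 4 (modify b.txt): modified={a.txt, b.txt, c.txt, d.txt} staged={none}
After op 5 (git add b.txt): modified={a.txt, c.txt, d.txt} staged={b.txt}
After op 6 (modify b.txt): modified={a.txt, b.txt, c.txt, d.txt} staged={b.txt}
After op 7 (git add d.txt): modified={a.txt, b.txt, c.txt} staged={b.txt, d.txt}
After op 8 (git reset b.txt): modified={a.txt, b.txt, c.txt} staged={d.txt}
After op 9 (git reset d.txt): modified={a.txt, b.txt, c.txt, d.txt} staged={none}
After op 10 (git add d.txt): modified={a.txt, b.txt, c.txt} staged={d.txt}
After op 11 (git add a.txt): modified={b.txt, c.txt} staged={a.txt, d.txt}
After op 12 (git reset b.txt): modified={b.txt, c.txt} staged={a.txt, d.txt}
After op 13 (modify a.txt): modified={a.txt, b.txt, c.txt} staged={a.txt, d.txt}
After op 14 (git commit): modified={a.txt, b.txt, c.txt} staged={none}
After op 15 (modify a.txt): modified={a.txt, b.txt, c.txt} staged={none}
After op 16 (modify c.txt): modified={a.txt, b.txt, c.txt} staged={none}
After op 17 (git add a.txt): modified={b.txt, c.txt} staged={a.txt}
After op 18 (git commit): modified={b.txt, c.txt} staged={none}
After op 19 (git add c.txt): modified={b.txt} staged={c.txt}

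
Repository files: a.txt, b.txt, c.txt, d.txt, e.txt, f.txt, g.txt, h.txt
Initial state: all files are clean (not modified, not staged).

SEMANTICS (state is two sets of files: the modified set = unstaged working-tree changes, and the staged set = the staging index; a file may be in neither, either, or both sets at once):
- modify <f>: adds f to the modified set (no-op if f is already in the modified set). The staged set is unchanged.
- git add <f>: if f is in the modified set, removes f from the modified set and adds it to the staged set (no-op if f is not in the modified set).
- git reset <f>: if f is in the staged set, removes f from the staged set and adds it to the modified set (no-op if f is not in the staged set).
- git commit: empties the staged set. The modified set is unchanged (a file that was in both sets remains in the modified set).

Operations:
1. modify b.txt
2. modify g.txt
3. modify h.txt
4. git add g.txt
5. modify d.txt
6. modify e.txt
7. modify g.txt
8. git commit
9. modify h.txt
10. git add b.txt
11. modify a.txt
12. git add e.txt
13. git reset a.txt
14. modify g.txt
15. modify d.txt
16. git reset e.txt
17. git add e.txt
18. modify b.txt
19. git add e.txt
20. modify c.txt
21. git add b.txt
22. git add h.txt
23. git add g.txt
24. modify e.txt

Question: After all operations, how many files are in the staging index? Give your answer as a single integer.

After op 1 (modify b.txt): modified={b.txt} staged={none}
After op 2 (modify g.txt): modified={b.txt, g.txt} staged={none}
After op 3 (modify h.txt): modified={b.txt, g.txt, h.txt} staged={none}
After op 4 (git add g.txt): modified={b.txt, h.txt} staged={g.txt}
After op 5 (modify d.txt): modified={b.txt, d.txt, h.txt} staged={g.txt}
After op 6 (modify e.txt): modified={b.txt, d.txt, e.txt, h.txt} staged={g.txt}
After op 7 (modify g.txt): modified={b.txt, d.txt, e.txt, g.txt, h.txt} staged={g.txt}
After op 8 (git commit): modified={b.txt, d.txt, e.txt, g.txt, h.txt} staged={none}
After op 9 (modify h.txt): modified={b.txt, d.txt, e.txt, g.txt, h.txt} staged={none}
After op 10 (git add b.txt): modified={d.txt, e.txt, g.txt, h.txt} staged={b.txt}
After op 11 (modify a.txt): modified={a.txt, d.txt, e.txt, g.txt, h.txt} staged={b.txt}
After op 12 (git add e.txt): modified={a.txt, d.txt, g.txt, h.txt} staged={b.txt, e.txt}
After op 13 (git reset a.txt): modified={a.txt, d.txt, g.txt, h.txt} staged={b.txt, e.txt}
After op 14 (modify g.txt): modified={a.txt, d.txt, g.txt, h.txt} staged={b.txt, e.txt}
After op 15 (modify d.txt): modified={a.txt, d.txt, g.txt, h.txt} staged={b.txt, e.txt}
After op 16 (git reset e.txt): modified={a.txt, d.txt, e.txt, g.txt, h.txt} staged={b.txt}
After op 17 (git add e.txt): modified={a.txt, d.txt, g.txt, h.txt} staged={b.txt, e.txt}
After op 18 (modify b.txt): modified={a.txt, b.txt, d.txt, g.txt, h.txt} staged={b.txt, e.txt}
After op 19 (git add e.txt): modified={a.txt, b.txt, d.txt, g.txt, h.txt} staged={b.txt, e.txt}
After op 20 (modify c.txt): modified={a.txt, b.txt, c.txt, d.txt, g.txt, h.txt} staged={b.txt, e.txt}
After op 21 (git add b.txt): modified={a.txt, c.txt, d.txt, g.txt, h.txt} staged={b.txt, e.txt}
After op 22 (git add h.txt): modified={a.txt, c.txt, d.txt, g.txt} staged={b.txt, e.txt, h.txt}
After op 23 (git add g.txt): modified={a.txt, c.txt, d.txt} staged={b.txt, e.txt, g.txt, h.txt}
After op 24 (modify e.txt): modified={a.txt, c.txt, d.txt, e.txt} staged={b.txt, e.txt, g.txt, h.txt}
Final staged set: {b.txt, e.txt, g.txt, h.txt} -> count=4

Answer: 4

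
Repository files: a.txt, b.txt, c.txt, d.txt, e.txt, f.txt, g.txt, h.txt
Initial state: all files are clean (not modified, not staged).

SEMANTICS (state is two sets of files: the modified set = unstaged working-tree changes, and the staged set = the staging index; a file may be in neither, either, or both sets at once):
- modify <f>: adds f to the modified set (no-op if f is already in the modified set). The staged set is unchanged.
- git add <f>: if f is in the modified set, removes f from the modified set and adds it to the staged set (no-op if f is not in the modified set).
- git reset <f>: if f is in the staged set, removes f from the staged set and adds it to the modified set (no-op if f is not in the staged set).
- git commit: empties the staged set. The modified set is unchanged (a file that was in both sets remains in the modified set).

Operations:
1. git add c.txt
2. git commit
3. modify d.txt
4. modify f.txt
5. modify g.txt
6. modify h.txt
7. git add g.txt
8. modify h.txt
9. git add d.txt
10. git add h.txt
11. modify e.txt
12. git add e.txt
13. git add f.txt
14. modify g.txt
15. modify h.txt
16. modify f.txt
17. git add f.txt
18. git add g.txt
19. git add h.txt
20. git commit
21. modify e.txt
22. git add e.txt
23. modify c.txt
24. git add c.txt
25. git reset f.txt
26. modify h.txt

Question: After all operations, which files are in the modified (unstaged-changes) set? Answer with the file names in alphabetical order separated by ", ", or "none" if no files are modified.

After op 1 (git add c.txt): modified={none} staged={none}
After op 2 (git commit): modified={none} staged={none}
After op 3 (modify d.txt): modified={d.txt} staged={none}
After op 4 (modify f.txt): modified={d.txt, f.txt} staged={none}
After op 5 (modify g.txt): modified={d.txt, f.txt, g.txt} staged={none}
After op 6 (modify h.txt): modified={d.txt, f.txt, g.txt, h.txt} staged={none}
After op 7 (git add g.txt): modified={d.txt, f.txt, h.txt} staged={g.txt}
After op 8 (modify h.txt): modified={d.txt, f.txt, h.txt} staged={g.txt}
After op 9 (git add d.txt): modified={f.txt, h.txt} staged={d.txt, g.txt}
After op 10 (git add h.txt): modified={f.txt} staged={d.txt, g.txt, h.txt}
After op 11 (modify e.txt): modified={e.txt, f.txt} staged={d.txt, g.txt, h.txt}
After op 12 (git add e.txt): modified={f.txt} staged={d.txt, e.txt, g.txt, h.txt}
After op 13 (git add f.txt): modified={none} staged={d.txt, e.txt, f.txt, g.txt, h.txt}
After op 14 (modify g.txt): modified={g.txt} staged={d.txt, e.txt, f.txt, g.txt, h.txt}
After op 15 (modify h.txt): modified={g.txt, h.txt} staged={d.txt, e.txt, f.txt, g.txt, h.txt}
After op 16 (modify f.txt): modified={f.txt, g.txt, h.txt} staged={d.txt, e.txt, f.txt, g.txt, h.txt}
After op 17 (git add f.txt): modified={g.txt, h.txt} staged={d.txt, e.txt, f.txt, g.txt, h.txt}
After op 18 (git add g.txt): modified={h.txt} staged={d.txt, e.txt, f.txt, g.txt, h.txt}
After op 19 (git add h.txt): modified={none} staged={d.txt, e.txt, f.txt, g.txt, h.txt}
After op 20 (git commit): modified={none} staged={none}
After op 21 (modify e.txt): modified={e.txt} staged={none}
After op 22 (git add e.txt): modified={none} staged={e.txt}
After op 23 (modify c.txt): modified={c.txt} staged={e.txt}
After op 24 (git add c.txt): modified={none} staged={c.txt, e.txt}
After op 25 (git reset f.txt): modified={none} staged={c.txt, e.txt}
After op 26 (modify h.txt): modified={h.txt} staged={c.txt, e.txt}

Answer: h.txt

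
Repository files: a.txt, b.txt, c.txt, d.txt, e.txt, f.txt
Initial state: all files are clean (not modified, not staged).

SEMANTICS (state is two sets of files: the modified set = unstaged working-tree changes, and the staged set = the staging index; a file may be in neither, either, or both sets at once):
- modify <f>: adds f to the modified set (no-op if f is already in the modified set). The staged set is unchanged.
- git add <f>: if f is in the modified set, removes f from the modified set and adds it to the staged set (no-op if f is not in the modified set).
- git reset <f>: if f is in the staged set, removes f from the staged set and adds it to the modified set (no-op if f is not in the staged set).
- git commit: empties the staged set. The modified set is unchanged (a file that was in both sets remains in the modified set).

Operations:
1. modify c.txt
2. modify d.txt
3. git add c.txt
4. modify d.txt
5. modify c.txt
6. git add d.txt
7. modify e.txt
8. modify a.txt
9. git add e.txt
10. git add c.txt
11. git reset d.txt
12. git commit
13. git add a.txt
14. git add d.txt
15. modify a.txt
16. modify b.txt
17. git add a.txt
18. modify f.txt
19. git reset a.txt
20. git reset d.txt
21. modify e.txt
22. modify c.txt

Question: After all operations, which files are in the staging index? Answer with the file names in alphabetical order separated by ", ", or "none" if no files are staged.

Answer: none

Derivation:
After op 1 (modify c.txt): modified={c.txt} staged={none}
After op 2 (modify d.txt): modified={c.txt, d.txt} staged={none}
After op 3 (git add c.txt): modified={d.txt} staged={c.txt}
After op 4 (modify d.txt): modified={d.txt} staged={c.txt}
After op 5 (modify c.txt): modified={c.txt, d.txt} staged={c.txt}
After op 6 (git add d.txt): modified={c.txt} staged={c.txt, d.txt}
After op 7 (modify e.txt): modified={c.txt, e.txt} staged={c.txt, d.txt}
After op 8 (modify a.txt): modified={a.txt, c.txt, e.txt} staged={c.txt, d.txt}
After op 9 (git add e.txt): modified={a.txt, c.txt} staged={c.txt, d.txt, e.txt}
After op 10 (git add c.txt): modified={a.txt} staged={c.txt, d.txt, e.txt}
After op 11 (git reset d.txt): modified={a.txt, d.txt} staged={c.txt, e.txt}
After op 12 (git commit): modified={a.txt, d.txt} staged={none}
After op 13 (git add a.txt): modified={d.txt} staged={a.txt}
After op 14 (git add d.txt): modified={none} staged={a.txt, d.txt}
After op 15 (modify a.txt): modified={a.txt} staged={a.txt, d.txt}
After op 16 (modify b.txt): modified={a.txt, b.txt} staged={a.txt, d.txt}
After op 17 (git add a.txt): modified={b.txt} staged={a.txt, d.txt}
After op 18 (modify f.txt): modified={b.txt, f.txt} staged={a.txt, d.txt}
After op 19 (git reset a.txt): modified={a.txt, b.txt, f.txt} staged={d.txt}
After op 20 (git reset d.txt): modified={a.txt, b.txt, d.txt, f.txt} staged={none}
After op 21 (modify e.txt): modified={a.txt, b.txt, d.txt, e.txt, f.txt} staged={none}
After op 22 (modify c.txt): modified={a.txt, b.txt, c.txt, d.txt, e.txt, f.txt} staged={none}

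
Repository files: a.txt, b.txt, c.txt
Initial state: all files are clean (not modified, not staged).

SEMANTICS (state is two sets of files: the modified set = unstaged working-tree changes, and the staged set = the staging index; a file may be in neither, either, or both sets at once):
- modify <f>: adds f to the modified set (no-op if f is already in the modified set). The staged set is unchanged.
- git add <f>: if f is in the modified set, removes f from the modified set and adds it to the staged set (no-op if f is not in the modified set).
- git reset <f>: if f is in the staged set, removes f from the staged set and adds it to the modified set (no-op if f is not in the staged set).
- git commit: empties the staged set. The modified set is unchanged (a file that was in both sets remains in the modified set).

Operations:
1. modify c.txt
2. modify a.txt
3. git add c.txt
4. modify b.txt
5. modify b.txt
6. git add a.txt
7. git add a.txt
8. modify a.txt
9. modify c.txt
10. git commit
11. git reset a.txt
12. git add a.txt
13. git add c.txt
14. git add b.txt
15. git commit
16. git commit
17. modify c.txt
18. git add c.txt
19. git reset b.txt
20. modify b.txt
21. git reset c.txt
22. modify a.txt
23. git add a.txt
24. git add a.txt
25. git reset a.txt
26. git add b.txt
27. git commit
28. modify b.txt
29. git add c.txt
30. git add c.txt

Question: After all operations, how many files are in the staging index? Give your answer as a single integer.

After op 1 (modify c.txt): modified={c.txt} staged={none}
After op 2 (modify a.txt): modified={a.txt, c.txt} staged={none}
After op 3 (git add c.txt): modified={a.txt} staged={c.txt}
After op 4 (modify b.txt): modified={a.txt, b.txt} staged={c.txt}
After op 5 (modify b.txt): modified={a.txt, b.txt} staged={c.txt}
After op 6 (git add a.txt): modified={b.txt} staged={a.txt, c.txt}
After op 7 (git add a.txt): modified={b.txt} staged={a.txt, c.txt}
After op 8 (modify a.txt): modified={a.txt, b.txt} staged={a.txt, c.txt}
After op 9 (modify c.txt): modified={a.txt, b.txt, c.txt} staged={a.txt, c.txt}
After op 10 (git commit): modified={a.txt, b.txt, c.txt} staged={none}
After op 11 (git reset a.txt): modified={a.txt, b.txt, c.txt} staged={none}
After op 12 (git add a.txt): modified={b.txt, c.txt} staged={a.txt}
After op 13 (git add c.txt): modified={b.txt} staged={a.txt, c.txt}
After op 14 (git add b.txt): modified={none} staged={a.txt, b.txt, c.txt}
After op 15 (git commit): modified={none} staged={none}
After op 16 (git commit): modified={none} staged={none}
After op 17 (modify c.txt): modified={c.txt} staged={none}
After op 18 (git add c.txt): modified={none} staged={c.txt}
After op 19 (git reset b.txt): modified={none} staged={c.txt}
After op 20 (modify b.txt): modified={b.txt} staged={c.txt}
After op 21 (git reset c.txt): modified={b.txt, c.txt} staged={none}
After op 22 (modify a.txt): modified={a.txt, b.txt, c.txt} staged={none}
After op 23 (git add a.txt): modified={b.txt, c.txt} staged={a.txt}
After op 24 (git add a.txt): modified={b.txt, c.txt} staged={a.txt}
After op 25 (git reset a.txt): modified={a.txt, b.txt, c.txt} staged={none}
After op 26 (git add b.txt): modified={a.txt, c.txt} staged={b.txt}
After op 27 (git commit): modified={a.txt, c.txt} staged={none}
After op 28 (modify b.txt): modified={a.txt, b.txt, c.txt} staged={none}
After op 29 (git add c.txt): modified={a.txt, b.txt} staged={c.txt}
After op 30 (git add c.txt): modified={a.txt, b.txt} staged={c.txt}
Final staged set: {c.txt} -> count=1

Answer: 1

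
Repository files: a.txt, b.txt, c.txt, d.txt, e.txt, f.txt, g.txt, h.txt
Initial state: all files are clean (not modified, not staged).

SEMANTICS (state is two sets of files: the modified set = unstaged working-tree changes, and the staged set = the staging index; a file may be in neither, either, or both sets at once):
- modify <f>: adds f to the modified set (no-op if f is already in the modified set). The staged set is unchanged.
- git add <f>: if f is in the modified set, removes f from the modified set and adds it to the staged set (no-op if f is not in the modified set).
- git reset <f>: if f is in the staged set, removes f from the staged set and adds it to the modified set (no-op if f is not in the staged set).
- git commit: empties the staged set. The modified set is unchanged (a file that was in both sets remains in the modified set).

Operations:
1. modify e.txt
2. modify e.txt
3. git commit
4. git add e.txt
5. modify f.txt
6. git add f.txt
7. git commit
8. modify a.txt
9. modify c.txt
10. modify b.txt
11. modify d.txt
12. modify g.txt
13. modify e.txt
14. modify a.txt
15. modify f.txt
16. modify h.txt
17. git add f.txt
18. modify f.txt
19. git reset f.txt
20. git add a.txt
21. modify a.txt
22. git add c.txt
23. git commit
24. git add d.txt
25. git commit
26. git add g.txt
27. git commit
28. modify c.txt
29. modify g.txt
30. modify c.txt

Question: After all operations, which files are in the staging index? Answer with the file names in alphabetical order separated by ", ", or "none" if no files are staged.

Answer: none

Derivation:
After op 1 (modify e.txt): modified={e.txt} staged={none}
After op 2 (modify e.txt): modified={e.txt} staged={none}
After op 3 (git commit): modified={e.txt} staged={none}
After op 4 (git add e.txt): modified={none} staged={e.txt}
After op 5 (modify f.txt): modified={f.txt} staged={e.txt}
After op 6 (git add f.txt): modified={none} staged={e.txt, f.txt}
After op 7 (git commit): modified={none} staged={none}
After op 8 (modify a.txt): modified={a.txt} staged={none}
After op 9 (modify c.txt): modified={a.txt, c.txt} staged={none}
After op 10 (modify b.txt): modified={a.txt, b.txt, c.txt} staged={none}
After op 11 (modify d.txt): modified={a.txt, b.txt, c.txt, d.txt} staged={none}
After op 12 (modify g.txt): modified={a.txt, b.txt, c.txt, d.txt, g.txt} staged={none}
After op 13 (modify e.txt): modified={a.txt, b.txt, c.txt, d.txt, e.txt, g.txt} staged={none}
After op 14 (modify a.txt): modified={a.txt, b.txt, c.txt, d.txt, e.txt, g.txt} staged={none}
After op 15 (modify f.txt): modified={a.txt, b.txt, c.txt, d.txt, e.txt, f.txt, g.txt} staged={none}
After op 16 (modify h.txt): modified={a.txt, b.txt, c.txt, d.txt, e.txt, f.txt, g.txt, h.txt} staged={none}
After op 17 (git add f.txt): modified={a.txt, b.txt, c.txt, d.txt, e.txt, g.txt, h.txt} staged={f.txt}
After op 18 (modify f.txt): modified={a.txt, b.txt, c.txt, d.txt, e.txt, f.txt, g.txt, h.txt} staged={f.txt}
After op 19 (git reset f.txt): modified={a.txt, b.txt, c.txt, d.txt, e.txt, f.txt, g.txt, h.txt} staged={none}
After op 20 (git add a.txt): modified={b.txt, c.txt, d.txt, e.txt, f.txt, g.txt, h.txt} staged={a.txt}
After op 21 (modify a.txt): modified={a.txt, b.txt, c.txt, d.txt, e.txt, f.txt, g.txt, h.txt} staged={a.txt}
After op 22 (git add c.txt): modified={a.txt, b.txt, d.txt, e.txt, f.txt, g.txt, h.txt} staged={a.txt, c.txt}
After op 23 (git commit): modified={a.txt, b.txt, d.txt, e.txt, f.txt, g.txt, h.txt} staged={none}
After op 24 (git add d.txt): modified={a.txt, b.txt, e.txt, f.txt, g.txt, h.txt} staged={d.txt}
After op 25 (git commit): modified={a.txt, b.txt, e.txt, f.txt, g.txt, h.txt} staged={none}
After op 26 (git add g.txt): modified={a.txt, b.txt, e.txt, f.txt, h.txt} staged={g.txt}
After op 27 (git commit): modified={a.txt, b.txt, e.txt, f.txt, h.txt} staged={none}
After op 28 (modify c.txt): modified={a.txt, b.txt, c.txt, e.txt, f.txt, h.txt} staged={none}
After op 29 (modify g.txt): modified={a.txt, b.txt, c.txt, e.txt, f.txt, g.txt, h.txt} staged={none}
After op 30 (modify c.txt): modified={a.txt, b.txt, c.txt, e.txt, f.txt, g.txt, h.txt} staged={none}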